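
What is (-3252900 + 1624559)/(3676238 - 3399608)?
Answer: -1628341/276630 ≈ -5.8864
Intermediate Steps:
(-3252900 + 1624559)/(3676238 - 3399608) = -1628341/276630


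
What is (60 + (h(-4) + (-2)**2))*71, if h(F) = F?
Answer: 4260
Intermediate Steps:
(60 + (h(-4) + (-2)**2))*71 = (60 + (-4 + (-2)**2))*71 = (60 + (-4 + 4))*71 = (60 + 0)*71 = 60*71 = 4260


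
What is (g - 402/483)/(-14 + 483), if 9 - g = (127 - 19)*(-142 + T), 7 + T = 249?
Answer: -1737485/75509 ≈ -23.010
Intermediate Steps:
T = 242 (T = -7 + 249 = 242)
g = -10791 (g = 9 - (127 - 19)*(-142 + 242) = 9 - 108*100 = 9 - 1*10800 = 9 - 10800 = -10791)
(g - 402/483)/(-14 + 483) = (-10791 - 402/483)/(-14 + 483) = (-10791 - 402*1/483)/469 = (-10791 - 134/161)*(1/469) = -1737485/161*1/469 = -1737485/75509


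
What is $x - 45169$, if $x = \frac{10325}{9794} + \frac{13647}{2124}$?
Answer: $- \frac{2653871599}{58764} \approx -45162.0$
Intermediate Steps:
$x = \frac{439517}{58764}$ ($x = 10325 \cdot \frac{1}{9794} + 13647 \cdot \frac{1}{2124} = \frac{175}{166} + \frac{4549}{708} = \frac{439517}{58764} \approx 7.4794$)
$x - 45169 = \frac{439517}{58764} - 45169 = - \frac{2653871599}{58764}$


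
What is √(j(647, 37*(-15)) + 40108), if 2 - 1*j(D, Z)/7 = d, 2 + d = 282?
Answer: √38162 ≈ 195.35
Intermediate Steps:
d = 280 (d = -2 + 282 = 280)
j(D, Z) = -1946 (j(D, Z) = 14 - 7*280 = 14 - 1960 = -1946)
√(j(647, 37*(-15)) + 40108) = √(-1946 + 40108) = √38162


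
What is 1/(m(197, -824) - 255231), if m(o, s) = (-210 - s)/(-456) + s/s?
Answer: -228/58192747 ≈ -3.9180e-6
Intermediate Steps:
m(o, s) = 111/76 + s/456 (m(o, s) = (-210 - s)*(-1/456) + 1 = (35/76 + s/456) + 1 = 111/76 + s/456)
1/(m(197, -824) - 255231) = 1/((111/76 + (1/456)*(-824)) - 255231) = 1/((111/76 - 103/57) - 255231) = 1/(-79/228 - 255231) = 1/(-58192747/228) = -228/58192747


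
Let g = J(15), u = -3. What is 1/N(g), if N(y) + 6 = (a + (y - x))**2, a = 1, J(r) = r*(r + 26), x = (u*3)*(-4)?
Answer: 1/336394 ≈ 2.9727e-6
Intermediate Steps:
x = 36 (x = -3*3*(-4) = -9*(-4) = 36)
J(r) = r*(26 + r)
g = 615 (g = 15*(26 + 15) = 15*41 = 615)
N(y) = -6 + (-35 + y)**2 (N(y) = -6 + (1 + (y - 1*36))**2 = -6 + (1 + (y - 36))**2 = -6 + (1 + (-36 + y))**2 = -6 + (-35 + y)**2)
1/N(g) = 1/(-6 + (-35 + 615)**2) = 1/(-6 + 580**2) = 1/(-6 + 336400) = 1/336394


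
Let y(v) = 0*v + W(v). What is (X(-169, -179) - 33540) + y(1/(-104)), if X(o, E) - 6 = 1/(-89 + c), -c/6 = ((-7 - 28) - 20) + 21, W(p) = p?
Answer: -401066651/11960 ≈ -33534.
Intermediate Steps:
c = 204 (c = -6*(((-7 - 28) - 20) + 21) = -6*((-35 - 20) + 21) = -6*(-55 + 21) = -6*(-34) = 204)
X(o, E) = 691/115 (X(o, E) = 6 + 1/(-89 + 204) = 6 + 1/115 = 691/115)
y(v) = v (y(v) = 0*v + v = 0 + v = v)
(X(-169, -179) - 33540) + y(1/(-104)) = (691/115 - 33540) + 1/(-104) = -3856409/115 - 1/104 = -401066651/11960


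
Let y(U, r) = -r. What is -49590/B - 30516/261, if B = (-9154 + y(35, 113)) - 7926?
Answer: -56857622/498597 ≈ -114.04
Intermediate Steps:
B = -17193 (B = (-9154 - 1*113) - 7926 = (-9154 - 113) - 7926 = -9267 - 7926 = -17193)
-49590/B - 30516/261 = -49590/(-17193) - 30516/261 = -49590*(-1/17193) - 30516*1/261 = 16530/5731 - 10172/87 = -56857622/498597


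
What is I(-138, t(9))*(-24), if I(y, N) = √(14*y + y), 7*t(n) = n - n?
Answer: -72*I*√230 ≈ -1091.9*I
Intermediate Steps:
t(n) = 0 (t(n) = (n - n)/7 = (⅐)*0 = 0)
I(y, N) = √15*√y (I(y, N) = √(15*y) = √15*√y)
I(-138, t(9))*(-24) = (√15*√(-138))*(-24) = (√15*(I*√138))*(-24) = (3*I*√230)*(-24) = -72*I*√230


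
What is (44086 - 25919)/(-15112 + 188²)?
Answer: 18167/20232 ≈ 0.89793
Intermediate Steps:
(44086 - 25919)/(-15112 + 188²) = 18167/(-15112 + 35344) = 18167/20232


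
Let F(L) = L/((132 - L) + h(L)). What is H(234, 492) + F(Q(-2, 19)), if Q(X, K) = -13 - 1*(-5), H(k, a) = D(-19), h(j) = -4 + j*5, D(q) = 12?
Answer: 143/12 ≈ 11.917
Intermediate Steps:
h(j) = -4 + 5*j
H(k, a) = 12
Q(X, K) = -8 (Q(X, K) = -13 + 5 = -8)
F(L) = L/(128 + 4*L) (F(L) = L/((132 - L) + (-4 + 5*L)) = L/(128 + 4*L))
H(234, 492) + F(Q(-2, 19)) = 12 + (¼)*(-8)/(32 - 8) = 12 + (¼)*(-8)/24 = 12 + (¼)*(-8)*(1/24) = 12 - 1/12 = 143/12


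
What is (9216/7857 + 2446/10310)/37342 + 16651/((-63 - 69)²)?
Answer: 155462434992967/162673138322640 ≈ 0.95567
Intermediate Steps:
(9216/7857 + 2446/10310)/37342 + 16651/((-63 - 69)²) = (9216*(1/7857) + 2446*(1/10310))*(1/37342) + 16651/((-132)²) = (1024/873 + 1223/5155)*(1/37342) + 16651/17424 = (6346399/4500315)*(1/37342) + 16651*(1/17424) = 6346399/168050762730 + 16651/17424 = 155462434992967/162673138322640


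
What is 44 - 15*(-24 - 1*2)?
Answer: 434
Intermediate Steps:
44 - 15*(-24 - 1*2) = 44 - 15*(-24 - 2) = 44 - 15*(-26) = 44 + 390 = 434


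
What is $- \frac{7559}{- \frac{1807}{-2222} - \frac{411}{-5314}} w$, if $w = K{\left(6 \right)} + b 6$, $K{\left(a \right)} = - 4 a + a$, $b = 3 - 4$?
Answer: $\frac{267763394316}{1314455} \approx 2.0371 \cdot 10^{5}$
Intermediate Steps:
$b = -1$ ($b = 3 - 4 = -1$)
$K{\left(a \right)} = - 3 a$
$w = -24$ ($w = \left(-3\right) 6 - 6 = -18 - 6 = -24$)
$- \frac{7559}{- \frac{1807}{-2222} - \frac{411}{-5314}} w = - \frac{7559}{- \frac{1807}{-2222} - \frac{411}{-5314}} \left(-24\right) = - \frac{7559}{\left(-1807\right) \left(- \frac{1}{2222}\right) - - \frac{411}{5314}} \left(-24\right) = - \frac{7559}{\frac{1807}{2222} + \frac{411}{5314}} \left(-24\right) = - \frac{7559}{\frac{2628910}{2951927}} \left(-24\right) = \left(-7559\right) \frac{2951927}{2628910} \left(-24\right) = \left(- \frac{22313616193}{2628910}\right) \left(-24\right) = \frac{267763394316}{1314455}$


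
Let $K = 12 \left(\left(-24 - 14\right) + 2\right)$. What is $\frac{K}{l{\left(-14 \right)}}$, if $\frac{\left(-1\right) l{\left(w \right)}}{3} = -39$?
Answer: $- \frac{48}{13} \approx -3.6923$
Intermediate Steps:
$l{\left(w \right)} = 117$ ($l{\left(w \right)} = \left(-3\right) \left(-39\right) = 117$)
$K = -432$ ($K = 12 \left(-38 + 2\right) = 12 \left(-36\right) = -432$)
$\frac{K}{l{\left(-14 \right)}} = - \frac{432}{117} = \left(-432\right) \frac{1}{117} = - \frac{48}{13}$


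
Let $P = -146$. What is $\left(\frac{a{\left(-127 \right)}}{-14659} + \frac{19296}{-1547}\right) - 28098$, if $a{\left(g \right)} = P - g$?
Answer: $- \frac{637474467025}{22677473} \approx -28110.0$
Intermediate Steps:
$a{\left(g \right)} = -146 - g$
$\left(\frac{a{\left(-127 \right)}}{-14659} + \frac{19296}{-1547}\right) - 28098 = \left(\frac{-146 - -127}{-14659} + \frac{19296}{-1547}\right) - 28098 = \left(\left(-146 + 127\right) \left(- \frac{1}{14659}\right) + 19296 \left(- \frac{1}{1547}\right)\right) - 28098 = \left(\left(-19\right) \left(- \frac{1}{14659}\right) - \frac{19296}{1547}\right) - 28098 = \left(\frac{19}{14659} - \frac{19296}{1547}\right) - 28098 = - \frac{282830671}{22677473} - 28098 = - \frac{637474467025}{22677473}$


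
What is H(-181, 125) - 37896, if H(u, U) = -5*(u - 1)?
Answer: -36986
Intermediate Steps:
H(u, U) = 5 - 5*u (H(u, U) = -5*(-1 + u) = 5 - 5*u)
H(-181, 125) - 37896 = (5 - 5*(-181)) - 37896 = (5 + 905) - 37896 = 910 - 37896 = -36986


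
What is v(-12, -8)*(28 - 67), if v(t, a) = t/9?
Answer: 52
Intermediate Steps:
v(t, a) = t/9 (v(t, a) = t*(1/9) = t/9)
v(-12, -8)*(28 - 67) = ((1/9)*(-12))*(28 - 67) = -4/3*(-39) = 52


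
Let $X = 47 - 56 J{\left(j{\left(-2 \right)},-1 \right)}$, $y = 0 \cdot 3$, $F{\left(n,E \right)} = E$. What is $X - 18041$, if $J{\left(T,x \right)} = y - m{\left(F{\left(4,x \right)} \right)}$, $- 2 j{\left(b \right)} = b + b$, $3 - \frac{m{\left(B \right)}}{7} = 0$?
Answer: $-16818$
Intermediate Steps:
$m{\left(B \right)} = 21$ ($m{\left(B \right)} = 21 - 0 = 21 + 0 = 21$)
$y = 0$
$j{\left(b \right)} = - b$ ($j{\left(b \right)} = - \frac{b + b}{2} = - \frac{2 b}{2} = - b$)
$J{\left(T,x \right)} = -21$ ($J{\left(T,x \right)} = 0 - 21 = -21$)
$X = 1223$ ($X = 47 - -1176 = 47 + 1176 = 1223$)
$X - 18041 = 1223 - 18041 = -16818$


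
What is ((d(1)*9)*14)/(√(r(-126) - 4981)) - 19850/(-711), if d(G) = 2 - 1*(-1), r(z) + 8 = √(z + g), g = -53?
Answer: 19850/711 + 378/√(-4989 + I*√179) ≈ 27.926 - 5.3516*I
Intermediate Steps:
r(z) = -8 + √(-53 + z) (r(z) = -8 + √(z - 53) = -8 + √(-53 + z))
d(G) = 3 (d(G) = 2 + 1 = 3)
((d(1)*9)*14)/(√(r(-126) - 4981)) - 19850/(-711) = ((3*9)*14)/(√((-8 + √(-53 - 126)) - 4981)) - 19850/(-711) = (27*14)/(√((-8 + √(-179)) - 4981)) - 19850*(-1/711) = 378/(√((-8 + I*√179) - 4981)) + 19850/711 = 378/(√(-4989 + I*√179)) + 19850/711 = 378/√(-4989 + I*√179) + 19850/711 = 19850/711 + 378/√(-4989 + I*√179)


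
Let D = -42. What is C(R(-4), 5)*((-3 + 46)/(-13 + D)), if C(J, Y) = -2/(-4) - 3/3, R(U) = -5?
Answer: 43/110 ≈ 0.39091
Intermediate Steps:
C(J, Y) = -1/2 (C(J, Y) = -2*(-1/4) - 3*1/3 = 1/2 - 1 = -1/2)
C(R(-4), 5)*((-3 + 46)/(-13 + D)) = -(-3 + 46)/(2*(-13 - 42)) = -43/(2*(-55)) = -43*(-1)/(2*55) = -1/2*(-43/55) = 43/110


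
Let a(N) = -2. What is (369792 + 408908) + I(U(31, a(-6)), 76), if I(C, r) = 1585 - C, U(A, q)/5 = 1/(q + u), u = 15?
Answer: 10143700/13 ≈ 7.8029e+5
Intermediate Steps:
U(A, q) = 5/(15 + q) (U(A, q) = 5/(q + 15) = 5/(15 + q))
(369792 + 408908) + I(U(31, a(-6)), 76) = (369792 + 408908) + (1585 - 5/(15 - 2)) = 778700 + (1585 - 5/13) = 778700 + 20600/13 = 10143700/13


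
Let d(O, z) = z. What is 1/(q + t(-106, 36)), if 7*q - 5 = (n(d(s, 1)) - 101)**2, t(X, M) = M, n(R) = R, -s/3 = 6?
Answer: 7/10257 ≈ 0.00068246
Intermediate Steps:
s = -18 (s = -3*6 = -18)
q = 10005/7 (q = 5/7 + (1 - 101)**2/7 = 5/7 + (1/7)*(-100)**2 = 5/7 + (1/7)*10000 = 5/7 + 10000/7 = 10005/7 ≈ 1429.3)
1/(q + t(-106, 36)) = 1/(10005/7 + 36) = 1/(10257/7) = 7/10257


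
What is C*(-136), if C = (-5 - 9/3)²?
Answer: -8704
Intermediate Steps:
C = 64 (C = (-5 - 9*⅓)² = (-5 - 3)² = (-8)² = 64)
C*(-136) = 64*(-136) = -8704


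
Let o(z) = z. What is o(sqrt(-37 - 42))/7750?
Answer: I*sqrt(79)/7750 ≈ 0.0011469*I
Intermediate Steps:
o(sqrt(-37 - 42))/7750 = sqrt(-37 - 42)/7750 = sqrt(-79)*(1/7750) = (I*sqrt(79))*(1/7750) = I*sqrt(79)/7750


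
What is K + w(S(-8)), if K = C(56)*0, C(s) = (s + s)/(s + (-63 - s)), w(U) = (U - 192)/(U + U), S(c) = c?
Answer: 25/2 ≈ 12.500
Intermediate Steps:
w(U) = (-192 + U)/(2*U) (w(U) = (-192 + U)/((2*U)) = (-192 + U)*(1/(2*U)) = (-192 + U)/(2*U))
C(s) = -2*s/63 (C(s) = (2*s)/(-63) = (2*s)*(-1/63) = -2*s/63)
K = 0 (K = -2/63*56*0 = -16/9*0 = 0)
K + w(S(-8)) = 0 + (½)*(-192 - 8)/(-8) = 0 + (½)*(-⅛)*(-200) = 0 + 25/2 = 25/2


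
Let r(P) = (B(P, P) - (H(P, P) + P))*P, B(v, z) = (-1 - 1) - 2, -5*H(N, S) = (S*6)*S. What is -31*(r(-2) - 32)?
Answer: 5828/5 ≈ 1165.6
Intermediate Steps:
H(N, S) = -6*S²/5 (H(N, S) = -S*6*S/5 = -6*S*S/5 = -6*S²/5)
B(v, z) = -4 (B(v, z) = -2 - 2 = -4)
r(P) = P*(-4 - P + 6*P²/5) (r(P) = (-4 - (-6*P²/5 + P))*P = (-4 - (P - 6*P²/5))*P = (-4 + (-P + 6*P²/5))*P = (-4 - P + 6*P²/5)*P = P*(-4 - P + 6*P²/5))
-31*(r(-2) - 32) = -31*((⅕)*(-2)*(-20 - 5*(-2) + 6*(-2)²) - 32) = -31*((⅕)*(-2)*(-20 + 10 + 6*4) - 32) = -31*((⅕)*(-2)*(-20 + 10 + 24) - 32) = -31*((⅕)*(-2)*14 - 32) = -31*(-28/5 - 32) = -31*(-188/5) = 5828/5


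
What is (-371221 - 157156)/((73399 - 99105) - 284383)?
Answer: 528377/310089 ≈ 1.7040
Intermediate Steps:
(-371221 - 157156)/((73399 - 99105) - 284383) = -528377/(-25706 - 284383) = -528377/(-310089) = -528377*(-1/310089) = 528377/310089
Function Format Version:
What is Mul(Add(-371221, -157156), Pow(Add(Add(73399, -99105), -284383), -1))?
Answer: Rational(528377, 310089) ≈ 1.7040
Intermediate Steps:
Mul(Add(-371221, -157156), Pow(Add(Add(73399, -99105), -284383), -1)) = Mul(-528377, Pow(Add(-25706, -284383), -1)) = Mul(-528377, Pow(-310089, -1)) = Mul(-528377, Rational(-1, 310089)) = Rational(528377, 310089)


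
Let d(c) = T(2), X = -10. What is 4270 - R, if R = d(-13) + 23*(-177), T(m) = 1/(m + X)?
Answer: 66729/8 ≈ 8341.1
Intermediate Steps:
T(m) = 1/(-10 + m) (T(m) = 1/(m - 10) = 1/(-10 + m))
d(c) = -⅛ (d(c) = 1/(-10 + 2) = 1/(-8) = -⅛)
R = -32569/8 (R = -⅛ + 23*(-177) = -⅛ - 4071 = -32569/8 ≈ -4071.1)
4270 - R = 4270 - 1*(-32569/8) = 4270 + 32569/8 = 66729/8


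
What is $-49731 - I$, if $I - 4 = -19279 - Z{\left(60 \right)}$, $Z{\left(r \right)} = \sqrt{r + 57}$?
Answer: $-30456 + 3 \sqrt{13} \approx -30445.0$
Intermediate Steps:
$Z{\left(r \right)} = \sqrt{57 + r}$
$I = -19275 - 3 \sqrt{13}$ ($I = 4 - \left(19279 + \sqrt{57 + 60}\right) = 4 - \left(19279 + \sqrt{117}\right) = 4 - \left(19279 + 3 \sqrt{13}\right) = -19275 - 3 \sqrt{13} \approx -19286.0$)
$-49731 - I = -49731 - \left(-19275 - 3 \sqrt{13}\right) = -49731 + \left(19275 + 3 \sqrt{13}\right) = -30456 + 3 \sqrt{13}$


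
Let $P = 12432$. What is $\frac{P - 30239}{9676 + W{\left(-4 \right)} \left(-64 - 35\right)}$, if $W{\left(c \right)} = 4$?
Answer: $- \frac{17807}{9280} \approx -1.9189$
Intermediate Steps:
$\frac{P - 30239}{9676 + W{\left(-4 \right)} \left(-64 - 35\right)} = \frac{12432 - 30239}{9676 + 4 \left(-64 - 35\right)} = - \frac{17807}{9676 + 4 \left(-99\right)} = - \frac{17807}{9676 - 396} = - \frac{17807}{9280}$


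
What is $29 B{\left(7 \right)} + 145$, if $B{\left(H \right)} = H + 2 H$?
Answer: $754$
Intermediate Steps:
$B{\left(H \right)} = 3 H$
$29 B{\left(7 \right)} + 145 = 29 \cdot 3 \cdot 7 + 145 = 29 \cdot 21 + 145 = 609 + 145 = 754$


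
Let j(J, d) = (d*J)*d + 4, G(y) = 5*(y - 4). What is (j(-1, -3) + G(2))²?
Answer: 225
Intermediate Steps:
G(y) = -20 + 5*y (G(y) = 5*(-4 + y) = -20 + 5*y)
j(J, d) = 4 + J*d² (j(J, d) = (J*d)*d + 4 = J*d² + 4 = 4 + J*d²)
(j(-1, -3) + G(2))² = ((4 - 1*(-3)²) + (-20 + 5*2))² = ((4 - 1*9) + (-20 + 10))² = ((4 - 9) - 10)² = (-5 - 10)² = (-15)² = 225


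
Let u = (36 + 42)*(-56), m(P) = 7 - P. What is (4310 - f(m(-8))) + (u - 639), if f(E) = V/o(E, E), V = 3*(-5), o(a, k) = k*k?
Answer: -10454/15 ≈ -696.93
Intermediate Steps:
o(a, k) = k**2
u = -4368 (u = 78*(-56) = -4368)
V = -15
f(E) = -15/E**2
(4310 - f(m(-8))) + (u - 639) = (4310 - (-15)/(7 - 1*(-8))**2) + (-4368 - 639) = (4310 - (-15)/(7 + 8)**2) - 5007 = (4310 - (-15)/15**2) - 5007 = (4310 - (-15)/225) - 5007 = (4310 - 1*(-1/15)) - 5007 = (4310 + 1/15) - 5007 = 64651/15 - 5007 = -10454/15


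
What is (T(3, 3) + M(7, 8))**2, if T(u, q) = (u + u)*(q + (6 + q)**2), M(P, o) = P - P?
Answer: 254016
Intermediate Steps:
M(P, o) = 0
T(u, q) = 2*u*(q + (6 + q)**2) (T(u, q) = (2*u)*(q + (6 + q)**2) = 2*u*(q + (6 + q)**2))
(T(3, 3) + M(7, 8))**2 = (2*3*(3 + (6 + 3)**2) + 0)**2 = (2*3*(3 + 9**2) + 0)**2 = (2*3*(3 + 81) + 0)**2 = (2*3*84 + 0)**2 = (504 + 0)**2 = 504**2 = 254016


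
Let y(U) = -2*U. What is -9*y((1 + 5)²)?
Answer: 648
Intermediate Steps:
-9*y((1 + 5)²) = -(-18)*(1 + 5)² = -(-18)*6² = -(-18)*36 = -9*(-72) = 648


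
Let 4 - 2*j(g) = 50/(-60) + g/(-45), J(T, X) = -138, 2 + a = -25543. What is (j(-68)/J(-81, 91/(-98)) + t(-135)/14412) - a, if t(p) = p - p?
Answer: 27588587/1080 ≈ 25545.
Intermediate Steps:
t(p) = 0
a = -25545 (a = -2 - 25543 = -25545)
j(g) = 29/12 + g/90 (j(g) = 2 - (50/(-60) + g/(-45))/2 = 2 - (50*(-1/60) + g*(-1/45))/2 = 2 - (-⅚ - g/45)/2 = 2 + (5/12 + g/90) = 29/12 + g/90)
(j(-68)/J(-81, 91/(-98)) + t(-135)/14412) - a = ((29/12 + (1/90)*(-68))/(-138) + 0/14412) - 1*(-25545) = ((29/12 - 34/45)*(-1/138) + 0*(1/14412)) + 25545 = ((299/180)*(-1/138) + 0) + 25545 = (-13/1080 + 0) + 25545 = -13/1080 + 25545 = 27588587/1080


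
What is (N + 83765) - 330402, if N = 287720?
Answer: 41083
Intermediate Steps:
(N + 83765) - 330402 = (287720 + 83765) - 330402 = 371485 - 330402 = 41083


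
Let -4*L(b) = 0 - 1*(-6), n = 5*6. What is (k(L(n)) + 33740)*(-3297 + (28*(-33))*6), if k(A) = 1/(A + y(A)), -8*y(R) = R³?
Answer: -6860604212/23 ≈ -2.9829e+8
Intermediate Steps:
y(R) = -R³/8
n = 30
L(b) = -3/2 (L(b) = -(0 - 1*(-6))/4 = -(0 + 6)/4 = -¼*6 = -3/2)
k(A) = 1/(A - A³/8)
(k(L(n)) + 33740)*(-3297 + (28*(-33))*6) = (-8/((-3/2)*(-8 + (-3/2)²)) + 33740)*(-3297 + (28*(-33))*6) = (-8*(-⅔)/(-8 + 9/4) + 33740)*(-3297 - 924*6) = (-8*(-⅔)/(-23/4) + 33740)*(-3297 - 5544) = (-8*(-⅔)*(-4/23) + 33740)*(-8841) = (-64/69 + 33740)*(-8841) = (2327996/69)*(-8841) = -6860604212/23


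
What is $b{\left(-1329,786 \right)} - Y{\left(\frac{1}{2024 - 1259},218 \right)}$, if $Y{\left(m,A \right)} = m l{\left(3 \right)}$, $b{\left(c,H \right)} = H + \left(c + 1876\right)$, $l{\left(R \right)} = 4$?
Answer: $\frac{1019741}{765} \approx 1333.0$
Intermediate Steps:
$b{\left(c,H \right)} = 1876 + H + c$ ($b{\left(c,H \right)} = H + \left(1876 + c\right) = 1876 + H + c$)
$Y{\left(m,A \right)} = 4 m$ ($Y{\left(m,A \right)} = m 4 = 4 m$)
$b{\left(-1329,786 \right)} - Y{\left(\frac{1}{2024 - 1259},218 \right)} = \left(1876 + 786 - 1329\right) - \frac{4}{2024 - 1259} = 1333 - \frac{4}{765} = \frac{1019741}{765}$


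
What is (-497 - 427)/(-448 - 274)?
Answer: 462/361 ≈ 1.2798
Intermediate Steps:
(-497 - 427)/(-448 - 274) = -924/(-722) = -924*(-1/722) = 462/361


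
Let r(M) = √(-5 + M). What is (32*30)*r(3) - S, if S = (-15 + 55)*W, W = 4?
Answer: -160 + 960*I*√2 ≈ -160.0 + 1357.6*I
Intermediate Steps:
S = 160 (S = (-15 + 55)*4 = 40*4 = 160)
(32*30)*r(3) - S = (32*30)*√(-5 + 3) - 1*160 = 960*√(-2) - 160 = 960*(I*√2) - 160 = 960*I*√2 - 160 = -160 + 960*I*√2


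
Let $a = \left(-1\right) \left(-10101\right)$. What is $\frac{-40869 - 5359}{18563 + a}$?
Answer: $- \frac{11557}{7166} \approx -1.6128$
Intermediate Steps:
$a = 10101$
$\frac{-40869 - 5359}{18563 + a} = \frac{-40869 - 5359}{18563 + 10101} = - \frac{46228}{28664} = \left(-46228\right) \frac{1}{28664} = - \frac{11557}{7166}$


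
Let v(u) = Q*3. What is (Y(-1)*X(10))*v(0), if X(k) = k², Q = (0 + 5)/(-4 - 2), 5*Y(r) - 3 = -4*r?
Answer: -350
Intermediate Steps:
Y(r) = ⅗ - 4*r/5 (Y(r) = ⅗ + (-4*r)/5 = ⅗ - 4*r/5)
Q = -⅚ (Q = 5/(-6) = 5*(-⅙) = -⅚ ≈ -0.83333)
v(u) = -5/2 (v(u) = -⅚*3 = -5/2)
(Y(-1)*X(10))*v(0) = ((⅗ - ⅘*(-1))*10²)*(-5/2) = ((⅗ + ⅘)*100)*(-5/2) = ((7/5)*100)*(-5/2) = 140*(-5/2) = -350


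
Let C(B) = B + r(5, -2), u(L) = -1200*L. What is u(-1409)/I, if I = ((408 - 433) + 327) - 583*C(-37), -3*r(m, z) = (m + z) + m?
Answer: 5072400/70283 ≈ 72.171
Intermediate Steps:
r(m, z) = -2*m/3 - z/3 (r(m, z) = -((m + z) + m)/3 = -(z + 2*m)/3 = -2*m/3 - z/3)
C(B) = -8/3 + B (C(B) = B + (-2/3*5 - 1/3*(-2)) = B + (-10/3 + 2/3) = B - 8/3 = -8/3 + B)
I = 70283/3 (I = ((408 - 433) + 327) - 583*(-8/3 - 37) = (-25 + 327) - 583*(-119/3) = 302 + 69377/3 = 70283/3 ≈ 23428.)
u(-1409)/I = (-1200*(-1409))/(70283/3) = 1690800*(3/70283) = 5072400/70283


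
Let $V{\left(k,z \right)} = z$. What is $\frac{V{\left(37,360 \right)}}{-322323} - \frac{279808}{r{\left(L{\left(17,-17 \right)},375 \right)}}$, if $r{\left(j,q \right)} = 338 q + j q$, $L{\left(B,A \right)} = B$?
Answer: $- \frac{30078826328}{14303083125} \approx -2.103$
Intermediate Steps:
$\frac{V{\left(37,360 \right)}}{-322323} - \frac{279808}{r{\left(L{\left(17,-17 \right)},375 \right)}} = \frac{360}{-322323} - \frac{279808}{375 \left(338 + 17\right)} = 360 \left(- \frac{1}{322323}\right) - \frac{279808}{375 \cdot 355} = - \frac{120}{107441} - \frac{279808}{133125} = - \frac{30078826328}{14303083125}$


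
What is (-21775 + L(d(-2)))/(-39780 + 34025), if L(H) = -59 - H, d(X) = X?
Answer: 21832/5755 ≈ 3.7936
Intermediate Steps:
(-21775 + L(d(-2)))/(-39780 + 34025) = (-21775 + (-59 - 1*(-2)))/(-39780 + 34025) = (-21775 + (-59 + 2))/(-5755) = (-21775 - 57)*(-1/5755) = -21832*(-1/5755) = 21832/5755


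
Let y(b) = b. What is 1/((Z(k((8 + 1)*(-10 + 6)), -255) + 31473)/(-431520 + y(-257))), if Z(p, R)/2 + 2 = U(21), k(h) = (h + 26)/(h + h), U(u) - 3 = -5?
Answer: -431777/31465 ≈ -13.722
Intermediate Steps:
U(u) = -2 (U(u) = 3 - 5 = -2)
k(h) = (26 + h)/(2*h) (k(h) = (26 + h)/((2*h)) = (26 + h)*(1/(2*h)) = (26 + h)/(2*h))
Z(p, R) = -8 (Z(p, R) = -4 + 2*(-2) = -4 - 4 = -8)
1/((Z(k((8 + 1)*(-10 + 6)), -255) + 31473)/(-431520 + y(-257))) = 1/((-8 + 31473)/(-431520 - 257)) = 1/(31465/(-431777)) = 1/(31465*(-1/431777)) = 1/(-31465/431777) = -431777/31465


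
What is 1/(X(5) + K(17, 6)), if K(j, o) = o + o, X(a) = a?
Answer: 1/17 ≈ 0.058824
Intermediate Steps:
K(j, o) = 2*o
1/(X(5) + K(17, 6)) = 1/(5 + 2*6) = 1/(5 + 12) = 1/17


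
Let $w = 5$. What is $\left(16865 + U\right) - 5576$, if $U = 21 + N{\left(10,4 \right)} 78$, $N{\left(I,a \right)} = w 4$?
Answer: $12870$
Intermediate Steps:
$N{\left(I,a \right)} = 20$ ($N{\left(I,a \right)} = 5 \cdot 4 = 20$)
$U = 1581$ ($U = 21 + 20 \cdot 78 = 21 + 1560 = 1581$)
$\left(16865 + U\right) - 5576 = \left(16865 + 1581\right) - 5576 = 18446 - 5576 = 12870$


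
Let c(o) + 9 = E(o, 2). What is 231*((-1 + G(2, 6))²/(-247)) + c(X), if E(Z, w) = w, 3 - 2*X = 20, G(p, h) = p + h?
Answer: -13048/247 ≈ -52.826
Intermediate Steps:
G(p, h) = h + p
X = -17/2 (X = 3/2 - ½*20 = 3/2 - 10 = -17/2 ≈ -8.5000)
c(o) = -7 (c(o) = -9 + 2 = -7)
231*((-1 + G(2, 6))²/(-247)) + c(X) = 231*((-1 + (6 + 2))²/(-247)) - 7 = 231*((-1 + 8)²*(-1/247)) - 7 = 231*(7²*(-1/247)) - 7 = 231*(49*(-1/247)) - 7 = 231*(-49/247) - 7 = -11319/247 - 7 = -13048/247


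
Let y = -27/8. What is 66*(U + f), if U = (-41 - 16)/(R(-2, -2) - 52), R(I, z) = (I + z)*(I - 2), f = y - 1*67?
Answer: -18161/4 ≈ -4540.3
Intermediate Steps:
y = -27/8 (y = -27*⅛ = -27/8 ≈ -3.3750)
f = -563/8 (f = -27/8 - 1*67 = -27/8 - 67 = -563/8 ≈ -70.375)
R(I, z) = (-2 + I)*(I + z) (R(I, z) = (I + z)*(-2 + I) = (-2 + I)*(I + z))
U = 19/12 (U = (-41 - 16)/(((-2)² - 2*(-2) - 2*(-2) - 2*(-2)) - 52) = -57/((4 + 4 + 4 + 4) - 52) = -57/(16 - 52) = -57/(-36) = -57*(-1/36) = 19/12 ≈ 1.5833)
66*(U + f) = 66*(19/12 - 563/8) = 66*(-1651/24) = -18161/4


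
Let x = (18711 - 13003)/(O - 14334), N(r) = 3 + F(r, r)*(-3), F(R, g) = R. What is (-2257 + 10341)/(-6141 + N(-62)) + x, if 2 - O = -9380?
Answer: -2312687/921072 ≈ -2.5109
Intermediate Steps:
O = 9382 (O = 2 - 1*(-9380) = 2 + 9380 = 9382)
N(r) = 3 - 3*r (N(r) = 3 + r*(-3) = 3 - 3*r)
x = -1427/1238 (x = (18711 - 13003)/(9382 - 14334) = 5708/(-4952) = 5708*(-1/4952) = -1427/1238 ≈ -1.1527)
(-2257 + 10341)/(-6141 + N(-62)) + x = (-2257 + 10341)/(-6141 + (3 - 3*(-62))) - 1427/1238 = 8084/(-6141 + (3 + 186)) - 1427/1238 = 8084/(-6141 + 189) - 1427/1238 = 8084/(-5952) - 1427/1238 = 8084*(-1/5952) - 1427/1238 = -2021/1488 - 1427/1238 = -2312687/921072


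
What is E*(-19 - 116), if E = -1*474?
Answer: 63990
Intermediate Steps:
E = -474
E*(-19 - 116) = -474*(-19 - 116) = -474*(-135) = 63990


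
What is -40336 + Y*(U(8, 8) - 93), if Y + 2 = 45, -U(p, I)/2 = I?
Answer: -45023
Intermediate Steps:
U(p, I) = -2*I
Y = 43 (Y = -2 + 45 = 43)
-40336 + Y*(U(8, 8) - 93) = -40336 + 43*(-2*8 - 93) = -40336 + 43*(-16 - 93) = -40336 + 43*(-109) = -40336 - 4687 = -45023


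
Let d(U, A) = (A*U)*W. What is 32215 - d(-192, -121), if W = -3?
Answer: 101911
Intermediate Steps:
d(U, A) = -3*A*U (d(U, A) = (A*U)*(-3) = -3*A*U)
32215 - d(-192, -121) = 32215 - (-3)*(-121)*(-192) = 32215 - 1*(-69696) = 32215 + 69696 = 101911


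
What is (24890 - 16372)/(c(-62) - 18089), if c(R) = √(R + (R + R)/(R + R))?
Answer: -77041051/163605991 - 4259*I*√61/163605991 ≈ -0.47089 - 0.00020332*I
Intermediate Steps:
c(R) = √(1 + R) (c(R) = √(R + (2*R)/((2*R))) = √(R + (2*R)*(1/(2*R))) = √(R + 1) = √(1 + R))
(24890 - 16372)/(c(-62) - 18089) = (24890 - 16372)/(√(1 - 62) - 18089) = 8518/(√(-61) - 18089) = 8518/(I*√61 - 18089) = 8518/(-18089 + I*√61)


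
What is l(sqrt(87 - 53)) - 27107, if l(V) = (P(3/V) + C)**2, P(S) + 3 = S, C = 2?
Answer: -921595/34 - 3*sqrt(34)/17 ≈ -27107.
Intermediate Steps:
P(S) = -3 + S
l(V) = (-1 + 3/V)**2 (l(V) = ((-3 + 3/V) + 2)**2 = (-1 + 3/V)**2)
l(sqrt(87 - 53)) - 27107 = (3 - sqrt(87 - 53))**2/(sqrt(87 - 53))**2 - 27107 = (3 - sqrt(34))**2/(sqrt(34))**2 - 27107 = (3 - sqrt(34))**2/34 - 27107 = -27107 + (3 - sqrt(34))**2/34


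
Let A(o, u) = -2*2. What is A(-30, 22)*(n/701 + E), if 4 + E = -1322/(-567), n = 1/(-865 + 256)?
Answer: 10989292/1646649 ≈ 6.6737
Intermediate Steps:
n = -1/609 (n = 1/(-609) = -1/609 ≈ -0.0016420)
A(o, u) = -4
E = -946/567 (E = -4 - 1322/(-567) = -4 - 1322*(-1/567) = -4 + 1322/567 = -946/567 ≈ -1.6684)
A(-30, 22)*(n/701 + E) = -4*(-1/609/701 - 946/567) = -4*(-1/609*1/701 - 946/567) = -4*(-1/426909 - 946/567) = -4*(-2747323/1646649) = 10989292/1646649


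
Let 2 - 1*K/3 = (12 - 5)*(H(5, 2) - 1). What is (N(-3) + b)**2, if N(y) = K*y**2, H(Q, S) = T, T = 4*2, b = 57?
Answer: 1468944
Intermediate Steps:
T = 8
H(Q, S) = 8
K = -141 (K = 6 - 3*(12 - 5)*(8 - 1) = 6 - 21*7 = 6 - 3*49 = 6 - 147 = -141)
N(y) = -141*y**2
(N(-3) + b)**2 = (-141*(-3)**2 + 57)**2 = (-141*9 + 57)**2 = (-1269 + 57)**2 = (-1212)**2 = 1468944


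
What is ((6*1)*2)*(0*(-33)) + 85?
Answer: 85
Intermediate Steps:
((6*1)*2)*(0*(-33)) + 85 = (6*2)*0 + 85 = 12*0 + 85 = 0 + 85 = 85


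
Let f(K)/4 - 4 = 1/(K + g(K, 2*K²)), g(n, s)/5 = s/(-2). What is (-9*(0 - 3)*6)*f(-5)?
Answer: 168156/65 ≈ 2587.0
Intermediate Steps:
g(n, s) = -5*s/2 (g(n, s) = 5*(s/(-2)) = 5*(s*(-½)) = 5*(-s/2) = -5*s/2)
f(K) = 16 + 4/(K - 5*K²)
(-9*(0 - 3)*6)*f(-5) = (-9*(0 - 3)*6)*(4*(-1 - 4*(-5) + 20*(-5)²)/(-5*(-1 + 5*(-5)))) = (-(-27)*6)*(4*(-⅕)*(-1 + 20 + 20*25)/(-1 - 25)) = (-9*(-18))*(4*(-⅕)*(-1 + 20 + 500)/(-26)) = 162*(4*(-⅕)*(-1/26)*519) = 162*(1038/65) = 168156/65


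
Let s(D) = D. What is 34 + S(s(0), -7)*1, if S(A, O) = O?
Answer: 27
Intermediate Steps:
34 + S(s(0), -7)*1 = 34 - 7*1 = 34 - 7 = 27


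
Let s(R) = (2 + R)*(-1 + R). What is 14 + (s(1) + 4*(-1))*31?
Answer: -110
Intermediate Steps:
s(R) = (-1 + R)*(2 + R)
14 + (s(1) + 4*(-1))*31 = 14 + ((-2 + 1 + 1²) + 4*(-1))*31 = 14 + ((-2 + 1 + 1) - 4)*31 = 14 + (0 - 4)*31 = 14 - 4*31 = 14 - 124 = -110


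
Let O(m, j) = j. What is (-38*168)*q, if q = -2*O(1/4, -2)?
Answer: -25536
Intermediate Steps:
q = 4 (q = -2*(-2) = 4)
(-38*168)*q = -38*168*4 = -6384*4 = -25536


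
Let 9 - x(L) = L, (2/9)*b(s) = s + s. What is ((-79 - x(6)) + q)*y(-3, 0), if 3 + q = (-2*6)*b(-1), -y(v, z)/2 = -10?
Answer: 460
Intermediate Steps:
y(v, z) = 20 (y(v, z) = -2*(-10) = 20)
b(s) = 9*s (b(s) = 9*(s + s)/2 = 9*(2*s)/2 = 9*s)
x(L) = 9 - L
q = 105 (q = -3 + (-2*6)*(9*(-1)) = -3 - 12*(-9) = -3 + 108 = 105)
((-79 - x(6)) + q)*y(-3, 0) = ((-79 - (9 - 1*6)) + 105)*20 = ((-79 - (9 - 6)) + 105)*20 = ((-79 - 1*3) + 105)*20 = ((-79 - 3) + 105)*20 = (-82 + 105)*20 = 23*20 = 460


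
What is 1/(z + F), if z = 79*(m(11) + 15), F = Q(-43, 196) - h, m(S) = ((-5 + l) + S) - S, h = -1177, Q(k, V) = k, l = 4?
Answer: 1/2240 ≈ 0.00044643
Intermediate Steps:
m(S) = -1 (m(S) = ((-5 + 4) + S) - S = (-1 + S) - S = -1)
F = 1134 (F = -43 - 1*(-1177) = -43 + 1177 = 1134)
z = 1106 (z = 79*(-1 + 15) = 79*14 = 1106)
1/(z + F) = 1/(1106 + 1134) = 1/2240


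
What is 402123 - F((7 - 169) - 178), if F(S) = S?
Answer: 402463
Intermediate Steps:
402123 - F((7 - 169) - 178) = 402123 - ((7 - 169) - 178) = 402123 - (-162 - 178) = 402123 - 1*(-340) = 402123 + 340 = 402463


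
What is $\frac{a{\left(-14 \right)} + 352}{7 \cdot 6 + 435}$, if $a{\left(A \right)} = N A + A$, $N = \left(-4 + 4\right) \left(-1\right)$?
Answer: $\frac{338}{477} \approx 0.7086$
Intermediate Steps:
$N = 0$ ($N = 0 \left(-1\right) = 0$)
$a{\left(A \right)} = A$ ($a{\left(A \right)} = 0 A + A = 0 + A = A$)
$\frac{a{\left(-14 \right)} + 352}{7 \cdot 6 + 435} = \frac{-14 + 352}{7 \cdot 6 + 435} = \frac{338}{42 + 435} = \frac{338}{477}$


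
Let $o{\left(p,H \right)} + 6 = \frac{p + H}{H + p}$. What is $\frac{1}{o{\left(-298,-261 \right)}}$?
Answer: $- \frac{1}{5} \approx -0.2$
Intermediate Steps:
$o{\left(p,H \right)} = -5$ ($o{\left(p,H \right)} = -6 + \frac{p + H}{H + p} = -6 + \frac{H + p}{H + p} = -6 + 1 = -5$)
$\frac{1}{o{\left(-298,-261 \right)}} = \frac{1}{-5} = - \frac{1}{5}$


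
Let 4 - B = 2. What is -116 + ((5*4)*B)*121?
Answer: 4724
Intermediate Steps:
B = 2 (B = 4 - 1*2 = 4 - 2 = 2)
-116 + ((5*4)*B)*121 = -116 + ((5*4)*2)*121 = -116 + (20*2)*121 = -116 + 40*121 = -116 + 4840 = 4724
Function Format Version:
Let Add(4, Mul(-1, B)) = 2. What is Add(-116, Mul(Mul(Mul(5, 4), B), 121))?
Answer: 4724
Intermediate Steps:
B = 2 (B = Add(4, Mul(-1, 2)) = Add(4, -2) = 2)
Add(-116, Mul(Mul(Mul(5, 4), B), 121)) = Add(-116, Mul(Mul(Mul(5, 4), 2), 121)) = Add(-116, Mul(Mul(20, 2), 121)) = Add(-116, Mul(40, 121)) = Add(-116, 4840) = 4724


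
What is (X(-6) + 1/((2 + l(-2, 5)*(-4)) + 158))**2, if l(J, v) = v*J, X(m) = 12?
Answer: 5764801/40000 ≈ 144.12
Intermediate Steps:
l(J, v) = J*v
(X(-6) + 1/((2 + l(-2, 5)*(-4)) + 158))**2 = (12 + 1/((2 - 2*5*(-4)) + 158))**2 = (12 + 1/((2 - 10*(-4)) + 158))**2 = (12 + 1/((2 + 40) + 158))**2 = (12 + 1/(42 + 158))**2 = (12 + 1/200)**2 = (2401/200)**2 = 5764801/40000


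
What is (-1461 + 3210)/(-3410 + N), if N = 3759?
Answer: 1749/349 ≈ 5.0115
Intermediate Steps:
(-1461 + 3210)/(-3410 + N) = (-1461 + 3210)/(-3410 + 3759) = 1749/349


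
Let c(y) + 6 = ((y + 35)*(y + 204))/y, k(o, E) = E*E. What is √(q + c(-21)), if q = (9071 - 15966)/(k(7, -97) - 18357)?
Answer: I*√2546710413/4474 ≈ 11.28*I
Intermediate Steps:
k(o, E) = E²
q = 6895/8948 (q = (9071 - 15966)/((-97)² - 18357) = -6895/(9409 - 18357) = -6895/(-8948) = -6895*(-1/8948) = 6895/8948 ≈ 0.77056)
c(y) = -6 + (35 + y)*(204 + y)/y (c(y) = -6 + ((y + 35)*(y + 204))/y = -6 + ((35 + y)*(204 + y))/y = -6 + (35 + y)*(204 + y)/y)
√(q + c(-21)) = √(6895/8948 + (233 - 21 + 7140/(-21))) = √(6895/8948 + (233 - 21 + 7140*(-1/21))) = √(6895/8948 + (233 - 21 - 340)) = √(6895/8948 - 128) = √(-1138449/8948) = I*√2546710413/4474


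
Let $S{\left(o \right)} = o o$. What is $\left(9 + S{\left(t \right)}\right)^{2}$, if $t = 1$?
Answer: $100$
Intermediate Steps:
$S{\left(o \right)} = o^{2}$
$\left(9 + S{\left(t \right)}\right)^{2} = \left(9 + 1^{2}\right)^{2} = \left(9 + 1\right)^{2} = 10^{2} = 100$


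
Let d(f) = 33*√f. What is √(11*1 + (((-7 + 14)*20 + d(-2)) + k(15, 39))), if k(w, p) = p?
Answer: √(190 + 33*I*√2) ≈ 13.886 + 1.6804*I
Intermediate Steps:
√(11*1 + (((-7 + 14)*20 + d(-2)) + k(15, 39))) = √(11*1 + (((-7 + 14)*20 + 33*√(-2)) + 39)) = √(11 + ((7*20 + 33*(I*√2)) + 39)) = √(11 + ((140 + 33*I*√2) + 39)) = √(11 + (179 + 33*I*√2)) = √(190 + 33*I*√2)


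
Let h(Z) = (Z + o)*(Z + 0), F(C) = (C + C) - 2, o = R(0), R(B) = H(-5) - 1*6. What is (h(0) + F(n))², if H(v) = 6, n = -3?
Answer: 64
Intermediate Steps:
R(B) = 0 (R(B) = 6 - 1*6 = 6 - 6 = 0)
o = 0
F(C) = -2 + 2*C (F(C) = 2*C - 2 = -2 + 2*C)
h(Z) = Z² (h(Z) = (Z + 0)*(Z + 0) = Z*Z = Z²)
(h(0) + F(n))² = (0² + (-2 + 2*(-3)))² = (0 + (-2 - 6))² = (0 - 8)² = (-8)² = 64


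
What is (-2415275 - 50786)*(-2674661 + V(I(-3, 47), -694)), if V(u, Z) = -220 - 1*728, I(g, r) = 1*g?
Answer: 6598215006149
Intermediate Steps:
I(g, r) = g
V(u, Z) = -948 (V(u, Z) = -220 - 728 = -948)
(-2415275 - 50786)*(-2674661 + V(I(-3, 47), -694)) = (-2415275 - 50786)*(-2674661 - 948) = -2466061*(-2675609) = 6598215006149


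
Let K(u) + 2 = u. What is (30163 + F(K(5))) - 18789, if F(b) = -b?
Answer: 11371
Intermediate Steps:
K(u) = -2 + u
(30163 + F(K(5))) - 18789 = (30163 - (-2 + 5)) - 18789 = (30163 - 1*3) - 18789 = (30163 - 3) - 18789 = 30160 - 18789 = 11371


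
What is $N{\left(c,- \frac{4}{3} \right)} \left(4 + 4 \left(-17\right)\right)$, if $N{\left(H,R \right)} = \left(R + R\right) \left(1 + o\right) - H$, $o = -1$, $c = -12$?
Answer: $-768$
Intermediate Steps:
$N{\left(H,R \right)} = - H$ ($N{\left(H,R \right)} = \left(R + R\right) \left(1 - 1\right) - H = 2 R 0 - H = 0 - H = - H$)
$N{\left(c,- \frac{4}{3} \right)} \left(4 + 4 \left(-17\right)\right) = \left(-1\right) \left(-12\right) \left(4 + 4 \left(-17\right)\right) = 12 \left(4 - 68\right) = 12 \left(-64\right) = -768$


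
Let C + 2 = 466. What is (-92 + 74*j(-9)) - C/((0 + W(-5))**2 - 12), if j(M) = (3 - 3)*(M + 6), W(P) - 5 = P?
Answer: -160/3 ≈ -53.333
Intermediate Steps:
C = 464 (C = -2 + 466 = 464)
W(P) = 5 + P
j(M) = 0 (j(M) = 0*(6 + M) = 0)
(-92 + 74*j(-9)) - C/((0 + W(-5))**2 - 12) = (-92 + 74*0) - 464/((0 + (5 - 5))**2 - 12) = (-92 + 0) - 464/((0 + 0)**2 - 12) = -92 - 464/(0**2 - 12) = -92 - 464/(0 - 12) = -92 - 464/(-12) = -92 - 464*(-1)/12 = -92 - 1*(-116/3) = -92 + 116/3 = -160/3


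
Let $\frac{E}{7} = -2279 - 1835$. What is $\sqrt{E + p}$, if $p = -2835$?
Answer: $i \sqrt{31633} \approx 177.86 i$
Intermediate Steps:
$E = -28798$ ($E = 7 \left(-2279 - 1835\right) = 7 \left(-4114\right) = -28798$)
$\sqrt{E + p} = \sqrt{-28798 - 2835} = \sqrt{-31633} = i \sqrt{31633}$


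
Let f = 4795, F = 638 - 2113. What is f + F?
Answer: 3320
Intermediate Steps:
F = -1475
f + F = 4795 - 1475 = 3320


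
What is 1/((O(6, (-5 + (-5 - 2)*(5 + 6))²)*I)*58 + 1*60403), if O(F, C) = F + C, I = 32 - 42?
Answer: -1/3842997 ≈ -2.6021e-7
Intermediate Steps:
I = -10
O(F, C) = C + F
1/((O(6, (-5 + (-5 - 2)*(5 + 6))²)*I)*58 + 1*60403) = 1/((((-5 + (-5 - 2)*(5 + 6))² + 6)*(-10))*58 + 1*60403) = 1/((((-5 - 7*11)² + 6)*(-10))*58 + 60403) = 1/((((-5 - 77)² + 6)*(-10))*58 + 60403) = 1/((((-82)² + 6)*(-10))*58 + 60403) = 1/(((6724 + 6)*(-10))*58 + 60403) = 1/((6730*(-10))*58 + 60403) = 1/(-67300*58 + 60403) = 1/(-3903400 + 60403) = 1/(-3842997) = -1/3842997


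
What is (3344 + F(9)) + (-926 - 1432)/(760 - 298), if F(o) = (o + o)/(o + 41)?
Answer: 6428068/1925 ≈ 3339.3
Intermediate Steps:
F(o) = 2*o/(41 + o) (F(o) = (2*o)/(41 + o) = 2*o/(41 + o))
(3344 + F(9)) + (-926 - 1432)/(760 - 298) = (3344 + 2*9/(41 + 9)) + (-926 - 1432)/(760 - 298) = (3344 + 2*9/50) - 2358/462 = (3344 + 2*9*(1/50)) - 2358*1/462 = (3344 + 9/25) - 393/77 = 83609/25 - 393/77 = 6428068/1925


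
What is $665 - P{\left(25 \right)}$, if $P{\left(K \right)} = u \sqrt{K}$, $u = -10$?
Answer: $715$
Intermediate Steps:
$P{\left(K \right)} = - 10 \sqrt{K}$
$665 - P{\left(25 \right)} = 665 - - 10 \sqrt{25} = 665 - \left(-10\right) 5 = 665 - -50 = 665 + 50 = 715$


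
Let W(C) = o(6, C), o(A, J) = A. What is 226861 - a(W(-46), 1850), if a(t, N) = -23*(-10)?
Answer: 226631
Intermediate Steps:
W(C) = 6
a(t, N) = 230
226861 - a(W(-46), 1850) = 226861 - 1*230 = 226861 - 230 = 226631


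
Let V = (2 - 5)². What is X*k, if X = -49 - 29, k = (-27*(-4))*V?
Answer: -75816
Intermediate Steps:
V = 9 (V = (-3)² = 9)
k = 972 (k = -27*(-4)*9 = 108*9 = 972)
X = -78
X*k = -78*972 = -75816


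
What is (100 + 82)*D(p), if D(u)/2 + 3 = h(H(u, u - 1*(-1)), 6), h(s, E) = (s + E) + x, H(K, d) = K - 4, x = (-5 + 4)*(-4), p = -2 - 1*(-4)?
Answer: 1820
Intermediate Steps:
p = 2 (p = -2 + 4 = 2)
x = 4 (x = -1*(-4) = 4)
H(K, d) = -4 + K
h(s, E) = 4 + E + s (h(s, E) = (s + E) + 4 = (E + s) + 4 = 4 + E + s)
D(u) = 6 + 2*u (D(u) = -6 + 2*(4 + 6 + (-4 + u)) = -6 + 2*(6 + u) = -6 + (12 + 2*u) = 6 + 2*u)
(100 + 82)*D(p) = (100 + 82)*(6 + 2*2) = 182*(6 + 4) = 182*10 = 1820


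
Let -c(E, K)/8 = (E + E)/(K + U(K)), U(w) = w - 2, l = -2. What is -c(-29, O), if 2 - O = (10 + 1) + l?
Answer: 29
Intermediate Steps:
O = -7 (O = 2 - ((10 + 1) - 2) = 2 - (11 - 2) = 2 - 1*9 = 2 - 9 = -7)
U(w) = -2 + w
c(E, K) = -16*E/(-2 + 2*K) (c(E, K) = -8*(E + E)/(K + (-2 + K)) = -8*2*E/(-2 + 2*K) = -16*E/(-2 + 2*K))
-c(-29, O) = -(-8)*(-29)/(-1 - 7) = -(-8)*(-29)/(-8) = -(-8)*(-29)*(-1)/8 = -1*(-29) = 29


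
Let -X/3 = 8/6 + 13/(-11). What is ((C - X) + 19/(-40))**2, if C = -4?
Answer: 3129361/193600 ≈ 16.164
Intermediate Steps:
X = -5/11 (X = -3*(8/6 + 13/(-11)) = -3*(8*(1/6) + 13*(-1/11)) = -3*(4/3 - 13/11) = -3*5/33 = -5/11 ≈ -0.45455)
((C - X) + 19/(-40))**2 = ((-4 - 1*(-5/11)) + 19/(-40))**2 = ((-4 + 5/11) + 19*(-1/40))**2 = (-39/11 - 19/40)**2 = (-1769/440)**2 = 3129361/193600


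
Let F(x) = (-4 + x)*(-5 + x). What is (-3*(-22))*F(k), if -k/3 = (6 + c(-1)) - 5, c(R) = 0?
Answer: 3696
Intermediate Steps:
k = -3 (k = -3*((6 + 0) - 5) = -3*(6 - 5) = -3*1 = -3)
F(x) = (-5 + x)*(-4 + x)
(-3*(-22))*F(k) = (-3*(-22))*(20 + (-3)² - 9*(-3)) = 66*(20 + 9 + 27) = 66*56 = 3696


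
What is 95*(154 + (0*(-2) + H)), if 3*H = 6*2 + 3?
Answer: 15105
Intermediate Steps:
H = 5 (H = (6*2 + 3)/3 = (12 + 3)/3 = (⅓)*15 = 5)
95*(154 + (0*(-2) + H)) = 95*(154 + (0*(-2) + 5)) = 95*(154 + (0 + 5)) = 95*(154 + 5) = 95*159 = 15105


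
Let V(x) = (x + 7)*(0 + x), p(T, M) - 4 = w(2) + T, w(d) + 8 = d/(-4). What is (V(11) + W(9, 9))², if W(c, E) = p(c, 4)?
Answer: 164025/4 ≈ 41006.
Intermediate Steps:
w(d) = -8 - d/4 (w(d) = -8 + d/(-4) = -8 + d*(-¼) = -8 - d/4)
p(T, M) = -9/2 + T (p(T, M) = 4 + ((-8 - ¼*2) + T) = 4 + ((-8 - ½) + T) = 4 + (-17/2 + T) = -9/2 + T)
W(c, E) = -9/2 + c
V(x) = x*(7 + x) (V(x) = (7 + x)*x = x*(7 + x))
(V(11) + W(9, 9))² = (11*(7 + 11) + (-9/2 + 9))² = (11*18 + 9/2)² = (198 + 9/2)² = (405/2)² = 164025/4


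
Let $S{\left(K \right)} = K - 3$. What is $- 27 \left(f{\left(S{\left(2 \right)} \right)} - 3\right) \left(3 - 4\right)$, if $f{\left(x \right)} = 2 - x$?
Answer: $0$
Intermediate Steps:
$S{\left(K \right)} = -3 + K$
$- 27 \left(f{\left(S{\left(2 \right)} \right)} - 3\right) \left(3 - 4\right) = - 27 \left(\left(2 - \left(-3 + 2\right)\right) - 3\right) \left(3 - 4\right) = - 27 \left(\left(2 - -1\right) - 3\right) \left(-1\right) = - 27 \left(\left(2 + 1\right) - 3\right) \left(-1\right) = - 27 \left(3 - 3\right) \left(-1\right) = - 27 \cdot 0 \left(-1\right) = \left(-27\right) 0 = 0$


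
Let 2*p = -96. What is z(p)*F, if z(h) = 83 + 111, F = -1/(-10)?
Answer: 97/5 ≈ 19.400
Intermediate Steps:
p = -48 (p = (½)*(-96) = -48)
F = ⅒ (F = -1*(-⅒) = ⅒ ≈ 0.10000)
z(h) = 194
z(p)*F = 194*(⅒) = 97/5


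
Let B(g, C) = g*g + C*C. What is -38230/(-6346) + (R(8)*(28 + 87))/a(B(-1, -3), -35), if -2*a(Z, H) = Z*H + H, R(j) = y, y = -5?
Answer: 742065/244321 ≈ 3.0373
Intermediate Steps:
R(j) = -5
B(g, C) = C² + g² (B(g, C) = g² + C² = C² + g²)
a(Z, H) = -H/2 - H*Z/2 (a(Z, H) = -(Z*H + H)/2 = -(H*Z + H)/2 = -(H + H*Z)/2 = -H/2 - H*Z/2)
-38230/(-6346) + (R(8)*(28 + 87))/a(B(-1, -3), -35) = -38230/(-6346) + (-5*(28 + 87))/((-½*(-35)*(1 + ((-3)² + (-1)²)))) = -38230*(-1/6346) + (-5*115)/((-½*(-35)*(1 + (9 + 1)))) = 19115/3173 - 575*2/(35*(1 + 10)) = 19115/3173 - 575/((-½*(-35)*11)) = 19115/3173 - 575/385/2 = 19115/3173 - 575*2/385 = 19115/3173 - 230/77 = 742065/244321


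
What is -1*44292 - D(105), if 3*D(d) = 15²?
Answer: -44367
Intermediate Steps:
D(d) = 75 (D(d) = (⅓)*15² = (⅓)*225 = 75)
-1*44292 - D(105) = -1*44292 - 1*75 = -44292 - 75 = -44367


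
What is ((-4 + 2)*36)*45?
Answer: -3240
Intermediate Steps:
((-4 + 2)*36)*45 = -2*36*45 = -72*45 = -3240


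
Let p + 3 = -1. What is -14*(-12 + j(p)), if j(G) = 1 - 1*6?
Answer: 238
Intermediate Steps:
p = -4 (p = -3 - 1 = -4)
j(G) = -5 (j(G) = 1 - 6 = -5)
-14*(-12 + j(p)) = -14*(-12 - 5) = -14*(-17) = 238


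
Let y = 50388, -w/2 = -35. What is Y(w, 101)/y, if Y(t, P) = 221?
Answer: 1/228 ≈ 0.0043860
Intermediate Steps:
w = 70 (w = -2*(-35) = 70)
Y(w, 101)/y = 221/50388 = 221*(1/50388) = 1/228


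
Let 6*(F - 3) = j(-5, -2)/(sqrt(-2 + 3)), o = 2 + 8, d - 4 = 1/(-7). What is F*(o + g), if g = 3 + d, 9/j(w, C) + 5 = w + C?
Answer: 1357/28 ≈ 48.464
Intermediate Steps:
d = 27/7 (d = 4 + 1/(-7) = 4 - 1/7 = 27/7 ≈ 3.8571)
j(w, C) = 9/(-5 + C + w) (j(w, C) = 9/(-5 + (w + C)) = 9/(-5 + (C + w)) = 9/(-5 + C + w))
o = 10
F = 23/8 (F = 3 + ((9/(-5 - 2 - 5))/(sqrt(-2 + 3)))/6 = 3 + ((9/(-12))/(sqrt(1)))/6 = 3 + ((9*(-1/12))/1)/6 = 3 + (-3/4*1)/6 = 3 + (1/6)*(-3/4) = 3 - 1/8 = 23/8 ≈ 2.8750)
g = 48/7 (g = 3 + 27/7 = 48/7 ≈ 6.8571)
F*(o + g) = 23*(10 + 48/7)/8 = (23/8)*(118/7) = 1357/28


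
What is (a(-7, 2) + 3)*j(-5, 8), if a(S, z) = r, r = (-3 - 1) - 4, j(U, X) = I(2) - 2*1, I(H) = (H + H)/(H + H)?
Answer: 5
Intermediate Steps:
I(H) = 1 (I(H) = (2*H)/((2*H)) = (2*H)*(1/(2*H)) = 1)
j(U, X) = -1 (j(U, X) = 1 - 2*1 = 1 - 2 = -1)
r = -8 (r = -4 - 4 = -8)
a(S, z) = -8
(a(-7, 2) + 3)*j(-5, 8) = (-8 + 3)*(-1) = -5*(-1) = 5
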